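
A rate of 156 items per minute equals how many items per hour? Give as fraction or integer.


Converting from per minute to per hour
Rate = 156 items per minute
Multiply by 60: 156 * 60
= 9360 items per hour

9360


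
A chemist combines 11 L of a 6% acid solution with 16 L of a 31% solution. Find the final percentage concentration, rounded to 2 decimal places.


Solute in mixture 1 = 6% of 11 L = 11*6/100 = 33/50 L
Solute in mixture 2 = 31% of 16 L = 16*31/100 = 124/25 L
Total solute = 33/50 + 124/25 = 281/50 L
Total volume = 11 + 16 = 27 L
Final concentration = 281/50/27 * 100 = 20.81%

20.81


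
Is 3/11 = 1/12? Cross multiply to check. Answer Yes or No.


Cross multiply to check 3/11 = 1/12
Left cross product: 3 * 12 = 36
Right cross product: 11 * 1 = 11
36 != 11
Not equal, so proportions differ => No

No


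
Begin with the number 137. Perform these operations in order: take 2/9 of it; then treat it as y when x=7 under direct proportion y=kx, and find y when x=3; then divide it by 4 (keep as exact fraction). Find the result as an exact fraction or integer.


Start with 137.
Step 1: Take 2/9: 137 * 2/9 = 274/9
Step 2: Direct prop: k = (274/9)/7; new y = k*3 = 274/9*3/7 = 274/21
Step 3: Divide by 4: 274/21 / 4 = 137/42
Final result = 137/42

137/42


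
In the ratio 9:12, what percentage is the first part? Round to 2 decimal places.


Total parts = 9 + 12 = 21
First part fraction = 9/21
Percentage = (9/21) * 100
= 0.428571 * 100
= 42.86%

42.86


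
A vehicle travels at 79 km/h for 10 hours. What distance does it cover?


Using distance = speed * time
Speed = 79 km/h
Time = 10 hours
Distance = 79 * 10
= 790 km

790


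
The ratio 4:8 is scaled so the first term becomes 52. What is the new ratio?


Original ratio: 4:8
First term target: 52
Scale factor = 52 / 4 = 13
Multiply second term: 8 * 13 = 104
Equivalent ratio = 52:104

52:104


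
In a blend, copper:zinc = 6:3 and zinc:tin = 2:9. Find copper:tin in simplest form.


Given a:b = 6:3 and b:c = 2:9
Make b consistent. Multiply first ratio by 2: a:b = 12:6
Multiply second ratio by 3: b:c = 6:27
Now b = 6 in both, so a:b:c = 12:6:27
Therefore a:c = 12:27
Simplify by GCD: a:c = 4:9

4:9


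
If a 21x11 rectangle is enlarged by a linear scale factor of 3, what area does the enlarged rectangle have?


Original dimensions: 21 x 11
Enlargement factor = 3
New width = 21 * 3 = 63
New height = 11 * 3 = 33
New area = 63 * 33 = 2079

2079


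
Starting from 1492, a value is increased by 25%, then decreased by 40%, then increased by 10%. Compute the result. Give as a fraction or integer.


Start: 1492
Step 1: increase by 25% => multiply by 125/100
  1492 * 125/100 = 1865
Step 2: decrease by 40% => multiply by 60/100
  1865 * 60/100 = 1119
Step 3: increase by 10% => multiply by 110/100
  1119 * 110/100 = 12309/10
Final value = 12309/10

12309/10


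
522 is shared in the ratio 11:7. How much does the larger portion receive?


Total parts = 11 + 7 = 18
Value per part = 522 / 18 = 29
First share = 11 * 29 = 319
Second share = 7 * 29 = 203
Larger share = 319

319


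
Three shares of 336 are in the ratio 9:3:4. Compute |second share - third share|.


Total parts = 9 + 3 + 4 = 16
Value per part = 336 / 16 = 21
Shares: 9*21=189, 3*21=63, 4*21=84
Second share = 63, third share = 84
Difference = |63 - 84| = 21

21


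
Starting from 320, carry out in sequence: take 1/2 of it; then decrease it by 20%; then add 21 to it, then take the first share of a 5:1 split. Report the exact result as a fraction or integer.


Start with 320.
Step 1: Take 1/2: 320 * 1/2 = 160
Step 2: Decrease by 20%: 160 * 80/100 = 128
Step 3: Add 21: 128+21=149; split 5:1 first = 149*5/6 = 745/6
Final result = 745/6

745/6


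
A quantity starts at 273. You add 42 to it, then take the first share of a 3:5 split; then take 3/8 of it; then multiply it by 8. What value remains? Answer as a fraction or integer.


Start with 273.
Step 1: Add 42: 273+42=315; split 3:5 first = 315*3/8 = 945/8
Step 2: Take 3/8: 945/8 * 3/8 = 2835/64
Step 3: Multiply by 8: 2835/64 * 8 = 2835/8
Final result = 2835/8

2835/8


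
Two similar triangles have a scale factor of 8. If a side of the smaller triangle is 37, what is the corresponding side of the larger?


Similar triangles have proportional sides
Scale factor = 8
Smaller side = 37
Corresponding larger side = 37 * 8
= 296

296


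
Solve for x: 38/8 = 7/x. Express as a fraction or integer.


Setting up: 38/8 = 7/x
Cross multiply: 38 * x = 8 * 7
38x = 56
x = 56/38
x = 28/19

28/19


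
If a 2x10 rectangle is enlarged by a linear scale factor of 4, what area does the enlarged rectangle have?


Original dimensions: 2 x 10
Enlargement factor = 4
New width = 2 * 4 = 8
New height = 10 * 4 = 40
New area = 8 * 40 = 320

320


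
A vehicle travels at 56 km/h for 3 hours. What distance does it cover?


Using distance = speed * time
Speed = 56 km/h
Time = 3 hours
Distance = 56 * 3
= 168 km

168


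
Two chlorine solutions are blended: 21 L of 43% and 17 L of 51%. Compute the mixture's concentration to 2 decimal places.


Solute in mixture 1 = 43% of 21 L = 21*43/100 = 903/100 L
Solute in mixture 2 = 51% of 17 L = 17*51/100 = 867/100 L
Total solute = 903/100 + 867/100 = 177/10 L
Total volume = 21 + 17 = 38 L
Final concentration = 177/10/38 * 100 = 46.58%

46.58


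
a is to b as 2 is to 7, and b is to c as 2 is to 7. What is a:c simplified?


Given a:b = 2:7 and b:c = 2:7
Make b consistent. Multiply first ratio by 2: a:b = 4:14
Multiply second ratio by 7: b:c = 14:49
Now b = 14 in both, so a:b:c = 4:14:49
Therefore a:c = 4:49
Simplify by GCD: a:c = 4:49

4:49


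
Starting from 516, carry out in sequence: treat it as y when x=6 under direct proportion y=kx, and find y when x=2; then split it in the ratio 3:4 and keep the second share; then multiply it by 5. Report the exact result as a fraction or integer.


Start with 516.
Step 1: Direct prop: k = (516)/6; new y = k*2 = 516*2/6 = 172
Step 2: Split 3:4, second share = 172 * 4/7 = 688/7
Step 3: Multiply by 5: 688/7 * 5 = 3440/7
Final result = 3440/7

3440/7


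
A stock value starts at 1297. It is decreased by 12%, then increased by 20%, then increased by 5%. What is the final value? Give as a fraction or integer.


Start: 1297
Step 1: decrease by 12% => multiply by 88/100
  1297 * 88/100 = 28534/25
Step 2: increase by 20% => multiply by 120/100
  28534/25 * 120/100 = 171204/125
Step 3: increase by 5% => multiply by 105/100
  171204/125 * 105/100 = 898821/625
Final value = 898821/625

898821/625


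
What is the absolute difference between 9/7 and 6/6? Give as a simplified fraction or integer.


Simplify: 9/7 = 9/7 and 6/6 = 1
Find common denominator: LCD = 7
Convert: 9/7 and 7/7
Difference = |9 - 7|/7 = 2/7
Simplified = 2/7

2/7


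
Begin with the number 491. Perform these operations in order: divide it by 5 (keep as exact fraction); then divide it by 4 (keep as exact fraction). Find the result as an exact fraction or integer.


Start with 491.
Step 1: Divide by 5: 491 / 5 = 491/5
Step 2: Divide by 4: 491/5 / 4 = 491/20
Final result = 491/20

491/20


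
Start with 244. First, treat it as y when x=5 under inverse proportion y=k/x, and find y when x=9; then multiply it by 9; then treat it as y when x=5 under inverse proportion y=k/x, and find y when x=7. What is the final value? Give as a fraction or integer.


Start with 244.
Step 1: Inverse prop: k = (244)*5; new y = k/9 = 244*5/9 = 1220/9
Step 2: Multiply by 9: 1220/9 * 9 = 1220
Step 3: Inverse prop: k = (1220)*5; new y = k/7 = 1220*5/7 = 6100/7
Final result = 6100/7

6100/7


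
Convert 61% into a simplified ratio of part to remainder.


Part = 61%, Remainder = 39%
Ratio = 61:39
GCD(61, 39) = 1
Simplify: 61:39 = 61:39

61:39


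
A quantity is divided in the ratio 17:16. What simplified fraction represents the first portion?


Total parts = 17 + 16 = 33
First part fraction = 17/33
Simplify: 17/33 = 17/33

17/33


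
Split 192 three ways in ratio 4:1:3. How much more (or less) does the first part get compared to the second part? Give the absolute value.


Total parts = 4 + 1 + 3 = 8
Value per part = 192 / 8 = 24
Shares: 4*24=96, 1*24=24, 3*24=72
First share = 96, second share = 24
Difference = |96 - 24| = 72

72


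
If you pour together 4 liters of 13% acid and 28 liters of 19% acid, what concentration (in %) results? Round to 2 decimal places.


Solute in mixture 1 = 13% of 4 L = 4*13/100 = 13/25 L
Solute in mixture 2 = 19% of 28 L = 28*19/100 = 133/25 L
Total solute = 13/25 + 133/25 = 146/25 L
Total volume = 4 + 28 = 32 L
Final concentration = 146/25/32 * 100 = 18.25%

18.25


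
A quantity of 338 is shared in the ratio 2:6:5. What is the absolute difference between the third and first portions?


Total parts = 2 + 6 + 5 = 13
Value per part = 338 / 13 = 26
Shares: 2*26=52, 6*26=156, 5*26=130
Third share = 130, first share = 52
Difference = |130 - 52| = 78

78


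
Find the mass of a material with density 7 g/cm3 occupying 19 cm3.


Using mass = density * volume
Density = 7 g/cm3
Volume = 19 cm3
Mass = 7 * 19
= 133 g

133


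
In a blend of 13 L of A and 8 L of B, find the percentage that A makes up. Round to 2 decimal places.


Volume of A = 13 L
Volume of B = 8 L
Total volume = 13 + 8 = 21 L
Percentage of A = (13/21) * 100
= 61.90%

61.90


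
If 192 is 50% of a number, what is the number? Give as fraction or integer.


Given: 192 is 50% of the whole
Set up: 192 = 50/100 * whole
whole = 192 * 100 / 50
whole = 19200 / 50
whole = 384

384


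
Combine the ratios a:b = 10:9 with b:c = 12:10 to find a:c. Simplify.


Given a:b = 10:9 and b:c = 12:10
Make b consistent. Multiply first ratio by 12: a:b = 120:108
Multiply second ratio by 9: b:c = 108:90
Now b = 108 in both, so a:b:c = 120:108:90
Therefore a:c = 120:90
Simplify by GCD: a:c = 4:3

4:3


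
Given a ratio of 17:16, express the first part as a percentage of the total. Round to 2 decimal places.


Total parts = 17 + 16 = 33
First part fraction = 17/33
Percentage = (17/33) * 100
= 0.515152 * 100
= 51.52%

51.52


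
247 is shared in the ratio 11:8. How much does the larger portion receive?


Total parts = 11 + 8 = 19
Value per part = 247 / 19 = 13
First share = 11 * 13 = 143
Second share = 8 * 13 = 104
Larger share = 143

143


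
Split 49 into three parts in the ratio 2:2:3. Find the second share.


Ratio = 2:2:3
Total parts = 2 + 2 + 3 = 7
Value per part = 49 / 7 = 7
First share = 2 * 7 = 14
Middle share = 2 * 7 = 14
Third share = 3 * 7 = 21

14


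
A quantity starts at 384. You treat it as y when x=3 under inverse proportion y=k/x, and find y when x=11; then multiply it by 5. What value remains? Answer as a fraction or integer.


Start with 384.
Step 1: Inverse prop: k = (384)*3; new y = k/11 = 384*3/11 = 1152/11
Step 2: Multiply by 5: 1152/11 * 5 = 5760/11
Final result = 5760/11

5760/11


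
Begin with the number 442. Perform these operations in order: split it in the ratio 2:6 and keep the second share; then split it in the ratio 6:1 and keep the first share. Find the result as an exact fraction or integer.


Start with 442.
Step 1: Split 2:6, second share = 442 * 6/8 = 663/2
Step 2: Split 6:1, first share = 663/2 * 6/7 = 1989/7
Final result = 1989/7

1989/7


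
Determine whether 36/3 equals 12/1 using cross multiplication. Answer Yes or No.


Cross multiply to check 36/3 = 12/1
Left cross product: 36 * 1 = 36
Right cross product: 3 * 12 = 36
36 = 36
Equal, so proportions match => Yes

Yes


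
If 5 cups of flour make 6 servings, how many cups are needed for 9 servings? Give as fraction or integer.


Original: 5 cups for 6 servings
Target servings = 9
Scaling factor = 9/6
New amount = 5 * 9/6
= 45/6
= 15/2 cups

15/2


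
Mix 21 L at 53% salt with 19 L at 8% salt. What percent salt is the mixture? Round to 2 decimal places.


Solute in mixture 1 = 53% of 21 L = 21*53/100 = 1113/100 L
Solute in mixture 2 = 8% of 19 L = 19*8/100 = 38/25 L
Total solute = 1113/100 + 38/25 = 253/20 L
Total volume = 21 + 19 = 40 L
Final concentration = 253/20/40 * 100 = 31.63%

31.63


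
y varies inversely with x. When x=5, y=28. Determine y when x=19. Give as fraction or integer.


Inverse proportion: y = k/x
Find k: k = 5 * 28 = 140
Compute y at x=19: y = 140/19
y = 140/19

140/19


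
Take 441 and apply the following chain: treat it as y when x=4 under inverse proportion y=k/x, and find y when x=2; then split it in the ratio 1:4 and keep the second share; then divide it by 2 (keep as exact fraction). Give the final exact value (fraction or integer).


Start with 441.
Step 1: Inverse prop: k = (441)*4; new y = k/2 = 441*4/2 = 882
Step 2: Split 1:4, second share = 882 * 4/5 = 3528/5
Step 3: Divide by 2: 3528/5 / 2 = 1764/5
Final result = 1764/5

1764/5


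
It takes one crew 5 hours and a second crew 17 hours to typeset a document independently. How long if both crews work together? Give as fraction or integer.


Rate of A = 1/5 job per hour
Rate of B = 1/17 job per hour
Combined rate = 1/5 + 1/17
Find common denominator: (17 + 5)/(5*17) = 22/85
Combined rate = 22/85 job per hour
Time together = 1 / (22/85) = 85/22 hours

85/22


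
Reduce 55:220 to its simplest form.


Find GCD(55, 220)
GCD = 55
Divide both by 55: 55/55 = 1, 220/55 = 4
Simplified ratio = 1:4

1:4


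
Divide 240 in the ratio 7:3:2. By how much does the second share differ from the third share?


Total parts = 7 + 3 + 2 = 12
Value per part = 240 / 12 = 20
Shares: 7*20=140, 3*20=60, 2*20=40
Second share = 60, third share = 40
Difference = |60 - 40| = 20

20


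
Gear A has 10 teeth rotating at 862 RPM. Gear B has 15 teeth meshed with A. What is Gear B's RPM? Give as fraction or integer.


Gear ratio: teeth_A * RPM_A = teeth_B * RPM_B
10 * 862 = 15 * RPM_B
8620 = 15 * RPM_B
RPM_B = 8620 / 15
RPM_B = 1724/3

1724/3


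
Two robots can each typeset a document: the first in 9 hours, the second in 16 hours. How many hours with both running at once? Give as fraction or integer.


Rate of A = 1/9 job per hour
Rate of B = 1/16 job per hour
Combined rate = 1/9 + 1/16
Find common denominator: (16 + 9)/(9*16) = 25/144
Combined rate = 25/144 job per hour
Time together = 1 / (25/144) = 144/25 hours

144/25


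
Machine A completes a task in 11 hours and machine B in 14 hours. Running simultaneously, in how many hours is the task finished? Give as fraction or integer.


Rate of A = 1/11 job per hour
Rate of B = 1/14 job per hour
Combined rate = 1/11 + 1/14
Find common denominator: (14 + 11)/(11*14) = 25/154
Combined rate = 25/154 job per hour
Time together = 1 / (25/154) = 154/25 hours

154/25


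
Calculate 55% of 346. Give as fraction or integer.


Compute 55% of 346
Convert percentage: 55% = 55/100
Multiply: 346 * 55/100
= 19030/100
= 1903/10

1903/10


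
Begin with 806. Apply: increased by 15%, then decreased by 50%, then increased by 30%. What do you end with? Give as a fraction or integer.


Start: 806
Step 1: increase by 15% => multiply by 115/100
  806 * 115/100 = 9269/10
Step 2: decrease by 50% => multiply by 50/100
  9269/10 * 50/100 = 9269/20
Step 3: increase by 30% => multiply by 130/100
  9269/20 * 130/100 = 120497/200
Final value = 120497/200

120497/200


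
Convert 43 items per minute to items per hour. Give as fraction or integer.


Converting from per minute to per hour
Rate = 43 items per minute
Multiply by 60: 43 * 60
= 2580 items per hour

2580


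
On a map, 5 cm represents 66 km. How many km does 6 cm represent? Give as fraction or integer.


Map scale: 5 cm = 66 km
Measured distance on map = 6 cm
Set up proportion: 6 * 66 / 5
= 396 / 5
= 396/5 km

396/5


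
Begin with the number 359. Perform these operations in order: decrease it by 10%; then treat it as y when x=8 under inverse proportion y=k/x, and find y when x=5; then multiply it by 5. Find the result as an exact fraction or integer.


Start with 359.
Step 1: Decrease by 10%: 359 * 90/100 = 3231/10
Step 2: Inverse prop: k = (3231/10)*8; new y = k/5 = 3231/10*8/5 = 12924/25
Step 3: Multiply by 5: 12924/25 * 5 = 12924/5
Final result = 12924/5

12924/5


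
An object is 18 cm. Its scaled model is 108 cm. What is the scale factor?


Original length = 18 cm
Scaled length = 108 cm
Scale factor = 108 / 18
= 6

6


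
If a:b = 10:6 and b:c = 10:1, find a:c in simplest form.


Given a:b = 10:6 and b:c = 10:1
Make b consistent. Multiply first ratio by 10: a:b = 100:60
Multiply second ratio by 6: b:c = 60:6
Now b = 60 in both, so a:b:c = 100:60:6
Therefore a:c = 100:6
Simplify by GCD: a:c = 50:3

50:3


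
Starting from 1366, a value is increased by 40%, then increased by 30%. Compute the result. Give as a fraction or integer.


Start: 1366
Step 1: increase by 40% => multiply by 140/100
  1366 * 140/100 = 9562/5
Step 2: increase by 30% => multiply by 130/100
  9562/5 * 130/100 = 62153/25
Final value = 62153/25

62153/25


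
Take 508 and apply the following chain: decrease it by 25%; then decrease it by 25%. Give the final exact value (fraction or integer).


Start with 508.
Step 1: Decrease by 25%: 508 * 75/100 = 381
Step 2: Decrease by 25%: 381 * 75/100 = 1143/4
Final result = 1143/4

1143/4


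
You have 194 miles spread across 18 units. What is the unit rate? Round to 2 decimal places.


Total miles = 194
Number of units = 18
Unit rate = 194 / 18
= 10.78 miles per unit

10.78


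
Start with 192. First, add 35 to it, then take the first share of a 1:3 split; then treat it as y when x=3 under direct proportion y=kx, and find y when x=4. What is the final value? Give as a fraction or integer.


Start with 192.
Step 1: Add 35: 192+35=227; split 1:3 first = 227*1/4 = 227/4
Step 2: Direct prop: k = (227/4)/3; new y = k*4 = 227/4*4/3 = 227/3
Final result = 227/3

227/3


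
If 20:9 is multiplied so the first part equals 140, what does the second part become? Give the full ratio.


Original ratio: 20:9
First term target: 140
Scale factor = 140 / 20 = 7
Multiply second term: 9 * 7 = 63
Equivalent ratio = 140:63

140:63


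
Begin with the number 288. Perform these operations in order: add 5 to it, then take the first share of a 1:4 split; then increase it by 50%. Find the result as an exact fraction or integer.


Start with 288.
Step 1: Add 5: 288+5=293; split 1:4 first = 293*1/5 = 293/5
Step 2: Increase by 50%: 293/5 * 150/100 = 879/10
Final result = 879/10

879/10


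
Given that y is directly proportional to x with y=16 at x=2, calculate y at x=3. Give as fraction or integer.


Direct proportion: y = kx
Find k: k = 16/2 = 8
Compute y at x=3: y = 8 * 3
y = 24

24


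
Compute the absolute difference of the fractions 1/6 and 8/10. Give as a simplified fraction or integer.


Simplify: 1/6 = 1/6 and 8/10 = 4/5
Find common denominator: LCD = 30
Convert: 5/30 and 24/30
Difference = |5 - 24|/30 = 19/30
Simplified = 19/30

19/30


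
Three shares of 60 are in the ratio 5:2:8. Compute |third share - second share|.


Total parts = 5 + 2 + 8 = 15
Value per part = 60 / 15 = 4
Shares: 5*4=20, 2*4=8, 8*4=32
Third share = 32, second share = 8
Difference = |32 - 8| = 24

24


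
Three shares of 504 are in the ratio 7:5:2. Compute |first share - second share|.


Total parts = 7 + 5 + 2 = 14
Value per part = 504 / 14 = 36
Shares: 7*36=252, 5*36=180, 2*36=72
First share = 252, second share = 180
Difference = |252 - 180| = 72

72


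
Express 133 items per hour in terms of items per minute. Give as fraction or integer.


Converting from per hour to per minute
Rate = 133 items per hour
Divide by 60: 133/60
= 133/60 items per minute

133/60


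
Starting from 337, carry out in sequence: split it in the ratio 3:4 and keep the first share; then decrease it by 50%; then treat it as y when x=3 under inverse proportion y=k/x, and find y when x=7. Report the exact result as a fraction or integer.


Start with 337.
Step 1: Split 3:4, first share = 337 * 3/7 = 1011/7
Step 2: Decrease by 50%: 1011/7 * 50/100 = 1011/14
Step 3: Inverse prop: k = (1011/14)*3; new y = k/7 = 1011/14*3/7 = 3033/98
Final result = 3033/98

3033/98


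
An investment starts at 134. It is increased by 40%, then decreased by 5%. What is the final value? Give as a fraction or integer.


Start: 134
Step 1: increase by 40% => multiply by 140/100
  134 * 140/100 = 938/5
Step 2: decrease by 5% => multiply by 95/100
  938/5 * 95/100 = 8911/50
Final value = 8911/50

8911/50


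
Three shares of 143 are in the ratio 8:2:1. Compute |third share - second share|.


Total parts = 8 + 2 + 1 = 11
Value per part = 143 / 11 = 13
Shares: 8*13=104, 2*13=26, 1*13=13
Third share = 13, second share = 26
Difference = |13 - 26| = 13

13


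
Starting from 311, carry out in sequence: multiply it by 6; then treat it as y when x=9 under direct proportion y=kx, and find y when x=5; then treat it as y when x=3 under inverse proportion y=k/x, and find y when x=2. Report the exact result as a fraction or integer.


Start with 311.
Step 1: Multiply by 6: 311 * 6 = 1866
Step 2: Direct prop: k = (1866)/9; new y = k*5 = 1866*5/9 = 3110/3
Step 3: Inverse prop: k = (3110/3)*3; new y = k/2 = 3110/3*3/2 = 1555
Final result = 1555

1555


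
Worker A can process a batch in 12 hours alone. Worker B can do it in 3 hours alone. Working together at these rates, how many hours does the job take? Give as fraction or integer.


Rate of A = 1/12 job per hour
Rate of B = 1/3 job per hour
Combined rate = 1/12 + 1/3
Find common denominator: (3 + 12)/(12*3) = 15/36
Combined rate = 5/12 job per hour
Time together = 1 / (5/12) = 12/5 hours

12/5


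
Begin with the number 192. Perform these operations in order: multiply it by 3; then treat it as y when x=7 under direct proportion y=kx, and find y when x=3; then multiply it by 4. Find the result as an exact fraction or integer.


Start with 192.
Step 1: Multiply by 3: 192 * 3 = 576
Step 2: Direct prop: k = (576)/7; new y = k*3 = 576*3/7 = 1728/7
Step 3: Multiply by 4: 1728/7 * 4 = 6912/7
Final result = 6912/7

6912/7


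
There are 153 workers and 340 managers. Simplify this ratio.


Find GCD(153, 340)
GCD = 17
Divide both by 17: 153/17 = 9, 340/17 = 20
Simplified ratio = 9:20

9:20


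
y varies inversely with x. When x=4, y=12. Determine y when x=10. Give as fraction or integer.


Inverse proportion: y = k/x
Find k: k = 4 * 12 = 48
Compute y at x=10: y = 48/10
y = 24/5

24/5


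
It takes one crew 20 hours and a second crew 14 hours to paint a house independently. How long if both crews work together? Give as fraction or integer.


Rate of A = 1/20 job per hour
Rate of B = 1/14 job per hour
Combined rate = 1/20 + 1/14
Find common denominator: (14 + 20)/(20*14) = 34/280
Combined rate = 17/140 job per hour
Time together = 1 / (17/140) = 140/17 hours

140/17


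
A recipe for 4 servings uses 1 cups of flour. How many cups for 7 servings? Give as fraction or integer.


Original: 1 cups for 4 servings
Target servings = 7
Scaling factor = 7/4
New amount = 1 * 7/4
= 7/4
= 7/4 cups

7/4


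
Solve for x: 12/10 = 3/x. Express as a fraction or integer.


Setting up: 12/10 = 3/x
Cross multiply: 12 * x = 10 * 3
12x = 30
x = 30/12
x = 5/2

5/2


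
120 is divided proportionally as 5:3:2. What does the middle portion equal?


Ratio = 5:3:2
Total parts = 5 + 3 + 2 = 10
Value per part = 120 / 10 = 12
First share = 5 * 12 = 60
Middle share = 3 * 12 = 36
Third share = 2 * 12 = 24

36


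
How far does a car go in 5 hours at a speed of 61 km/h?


Using distance = speed * time
Speed = 61 km/h
Time = 5 hours
Distance = 61 * 5
= 305 km

305


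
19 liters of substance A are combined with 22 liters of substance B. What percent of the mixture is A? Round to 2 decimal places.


Volume of A = 19 L
Volume of B = 22 L
Total volume = 19 + 22 = 41 L
Percentage of A = (19/41) * 100
= 46.34%

46.34


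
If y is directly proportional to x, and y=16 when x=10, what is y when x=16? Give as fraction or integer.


Direct proportion: y = kx
Find k: k = 16/10 = 8/5
Compute y at x=16: y = 8/5 * 16
y = 128/5

128/5


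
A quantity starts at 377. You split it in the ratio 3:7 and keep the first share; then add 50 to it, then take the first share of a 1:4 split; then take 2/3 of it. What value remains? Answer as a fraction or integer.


Start with 377.
Step 1: Split 3:7, first share = 377 * 3/10 = 1131/10
Step 2: Add 50: 1131/10+50=1631/10; split 1:4 first = 1631/10*1/5 = 1631/50
Step 3: Take 2/3: 1631/50 * 2/3 = 1631/75
Final result = 1631/75

1631/75


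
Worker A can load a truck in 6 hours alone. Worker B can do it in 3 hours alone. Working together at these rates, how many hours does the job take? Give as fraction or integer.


Rate of A = 1/6 job per hour
Rate of B = 1/3 job per hour
Combined rate = 1/6 + 1/3
Find common denominator: (3 + 6)/(6*3) = 9/18
Combined rate = 1/2 job per hour
Time together = 1 / (1/2) = 2 hours

2


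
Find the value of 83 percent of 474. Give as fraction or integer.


Compute 83% of 474
Convert percentage: 83% = 83/100
Multiply: 474 * 83/100
= 39342/100
= 19671/50

19671/50


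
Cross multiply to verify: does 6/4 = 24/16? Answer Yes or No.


Cross multiply to check 6/4 = 24/16
Left cross product: 6 * 16 = 96
Right cross product: 4 * 24 = 96
96 = 96
Equal, so proportions match => Yes

Yes


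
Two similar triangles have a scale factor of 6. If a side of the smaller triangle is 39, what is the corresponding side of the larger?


Similar triangles have proportional sides
Scale factor = 6
Smaller side = 39
Corresponding larger side = 39 * 6
= 234

234


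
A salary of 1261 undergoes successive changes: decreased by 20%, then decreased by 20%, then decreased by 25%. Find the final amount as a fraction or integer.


Start: 1261
Step 1: decrease by 20% => multiply by 80/100
  1261 * 80/100 = 5044/5
Step 2: decrease by 20% => multiply by 80/100
  5044/5 * 80/100 = 20176/25
Step 3: decrease by 25% => multiply by 75/100
  20176/25 * 75/100 = 15132/25
Final value = 15132/25

15132/25


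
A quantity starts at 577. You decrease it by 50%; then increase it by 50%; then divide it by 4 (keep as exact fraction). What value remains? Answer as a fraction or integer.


Start with 577.
Step 1: Decrease by 50%: 577 * 50/100 = 577/2
Step 2: Increase by 50%: 577/2 * 150/100 = 1731/4
Step 3: Divide by 4: 1731/4 / 4 = 1731/16
Final result = 1731/16

1731/16


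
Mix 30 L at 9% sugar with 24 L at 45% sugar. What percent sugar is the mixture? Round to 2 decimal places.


Solute in mixture 1 = 9% of 30 L = 30*9/100 = 27/10 L
Solute in mixture 2 = 45% of 24 L = 24*45/100 = 54/5 L
Total solute = 27/10 + 54/5 = 27/2 L
Total volume = 30 + 24 = 54 L
Final concentration = 27/2/54 * 100 = 25.00%

25.00


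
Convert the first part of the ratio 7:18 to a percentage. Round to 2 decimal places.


Total parts = 7 + 18 = 25
First part fraction = 7/25
Percentage = (7/25) * 100
= 0.28 * 100
= 28.00%

28.00


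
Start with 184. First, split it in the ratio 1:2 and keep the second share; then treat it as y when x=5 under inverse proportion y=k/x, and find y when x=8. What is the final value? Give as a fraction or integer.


Start with 184.
Step 1: Split 1:2, second share = 184 * 2/3 = 368/3
Step 2: Inverse prop: k = (368/3)*5; new y = k/8 = 368/3*5/8 = 230/3
Final result = 230/3

230/3


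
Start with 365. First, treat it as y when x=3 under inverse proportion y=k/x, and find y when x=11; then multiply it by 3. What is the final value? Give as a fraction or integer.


Start with 365.
Step 1: Inverse prop: k = (365)*3; new y = k/11 = 365*3/11 = 1095/11
Step 2: Multiply by 3: 1095/11 * 3 = 3285/11
Final result = 3285/11

3285/11


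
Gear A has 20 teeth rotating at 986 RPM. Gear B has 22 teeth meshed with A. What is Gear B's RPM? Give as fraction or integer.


Gear ratio: teeth_A * RPM_A = teeth_B * RPM_B
20 * 986 = 22 * RPM_B
19720 = 22 * RPM_B
RPM_B = 19720 / 22
RPM_B = 9860/11

9860/11


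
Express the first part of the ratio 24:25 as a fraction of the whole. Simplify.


Total parts = 24 + 25 = 49
First part fraction = 24/49
Simplify: 24/49 = 24/49

24/49


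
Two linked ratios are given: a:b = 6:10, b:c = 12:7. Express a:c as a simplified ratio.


Given a:b = 6:10 and b:c = 12:7
Make b consistent. Multiply first ratio by 12: a:b = 72:120
Multiply second ratio by 10: b:c = 120:70
Now b = 120 in both, so a:b:c = 72:120:70
Therefore a:c = 72:70
Simplify by GCD: a:c = 36:35

36:35


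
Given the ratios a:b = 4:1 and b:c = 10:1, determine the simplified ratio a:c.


Given a:b = 4:1 and b:c = 10:1
Make b consistent. Multiply first ratio by 10: a:b = 40:10
Multiply second ratio by 1: b:c = 10:1
Now b = 10 in both, so a:b:c = 40:10:1
Therefore a:c = 40:1
Simplify by GCD: a:c = 40:1

40:1


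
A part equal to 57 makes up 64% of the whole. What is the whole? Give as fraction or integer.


Given: 57 is 64% of the whole
Set up: 57 = 64/100 * whole
whole = 57 * 100 / 64
whole = 5700 / 64
whole = 1425/16

1425/16


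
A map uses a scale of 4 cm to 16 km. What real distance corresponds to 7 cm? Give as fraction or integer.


Map scale: 4 cm = 16 km
Measured distance on map = 7 cm
Set up proportion: 7 * 16 / 4
= 112 / 4
= 28 km

28


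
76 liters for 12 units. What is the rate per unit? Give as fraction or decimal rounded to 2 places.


Total liters = 76
Number of units = 12
Unit rate = 76 / 12
= 6.33 liters per unit

6.33


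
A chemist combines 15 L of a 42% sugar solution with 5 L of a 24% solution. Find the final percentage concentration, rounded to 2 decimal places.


Solute in mixture 1 = 42% of 15 L = 15*42/100 = 63/10 L
Solute in mixture 2 = 24% of 5 L = 5*24/100 = 6/5 L
Total solute = 63/10 + 6/5 = 15/2 L
Total volume = 15 + 5 = 20 L
Final concentration = 15/2/20 * 100 = 37.50%

37.50


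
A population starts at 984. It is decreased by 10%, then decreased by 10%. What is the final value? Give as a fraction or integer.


Start: 984
Step 1: decrease by 10% => multiply by 90/100
  984 * 90/100 = 4428/5
Step 2: decrease by 10% => multiply by 90/100
  4428/5 * 90/100 = 19926/25
Final value = 19926/25

19926/25


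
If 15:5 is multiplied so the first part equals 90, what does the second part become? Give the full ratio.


Original ratio: 15:5
First term target: 90
Scale factor = 90 / 15 = 6
Multiply second term: 5 * 6 = 30
Equivalent ratio = 90:30

90:30


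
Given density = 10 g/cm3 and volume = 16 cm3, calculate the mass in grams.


Using mass = density * volume
Density = 10 g/cm3
Volume = 16 cm3
Mass = 10 * 16
= 160 g

160


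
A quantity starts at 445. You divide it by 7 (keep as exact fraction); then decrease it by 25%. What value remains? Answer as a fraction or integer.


Start with 445.
Step 1: Divide by 7: 445 / 7 = 445/7
Step 2: Decrease by 25%: 445/7 * 75/100 = 1335/28
Final result = 1335/28

1335/28


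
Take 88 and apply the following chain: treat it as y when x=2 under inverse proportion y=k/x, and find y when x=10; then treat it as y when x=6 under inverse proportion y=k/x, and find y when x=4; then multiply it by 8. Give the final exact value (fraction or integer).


Start with 88.
Step 1: Inverse prop: k = (88)*2; new y = k/10 = 88*2/10 = 88/5
Step 2: Inverse prop: k = (88/5)*6; new y = k/4 = 88/5*6/4 = 132/5
Step 3: Multiply by 8: 132/5 * 8 = 1056/5
Final result = 1056/5

1056/5


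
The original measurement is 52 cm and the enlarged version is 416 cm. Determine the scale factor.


Original length = 52 cm
Scaled length = 416 cm
Scale factor = 416 / 52
= 8

8


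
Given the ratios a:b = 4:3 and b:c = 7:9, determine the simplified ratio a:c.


Given a:b = 4:3 and b:c = 7:9
Make b consistent. Multiply first ratio by 7: a:b = 28:21
Multiply second ratio by 3: b:c = 21:27
Now b = 21 in both, so a:b:c = 28:21:27
Therefore a:c = 28:27
Simplify by GCD: a:c = 28:27

28:27


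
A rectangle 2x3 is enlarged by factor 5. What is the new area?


Original dimensions: 2 x 3
Enlargement factor = 5
New width = 2 * 5 = 10
New height = 3 * 5 = 15
New area = 10 * 15 = 150

150


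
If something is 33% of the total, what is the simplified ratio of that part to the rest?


Part = 33%, Remainder = 67%
Ratio = 33:67
GCD(33, 67) = 1
Simplify: 33:67 = 33:67

33:67


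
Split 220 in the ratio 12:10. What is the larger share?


Total parts = 12 + 10 = 22
Value per part = 220 / 22 = 10
First share = 12 * 10 = 120
Second share = 10 * 10 = 100
Larger share = 120

120


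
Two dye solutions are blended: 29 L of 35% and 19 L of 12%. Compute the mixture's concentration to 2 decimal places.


Solute in mixture 1 = 35% of 29 L = 29*35/100 = 203/20 L
Solute in mixture 2 = 12% of 19 L = 19*12/100 = 57/25 L
Total solute = 203/20 + 57/25 = 1243/100 L
Total volume = 29 + 19 = 48 L
Final concentration = 1243/100/48 * 100 = 25.90%

25.90


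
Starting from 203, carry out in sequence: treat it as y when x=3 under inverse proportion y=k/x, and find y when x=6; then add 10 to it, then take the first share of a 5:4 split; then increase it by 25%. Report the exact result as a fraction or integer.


Start with 203.
Step 1: Inverse prop: k = (203)*3; new y = k/6 = 203*3/6 = 203/2
Step 2: Add 10: 203/2+10=223/2; split 5:4 first = 223/2*5/9 = 1115/18
Step 3: Increase by 25%: 1115/18 * 125/100 = 5575/72
Final result = 5575/72

5575/72


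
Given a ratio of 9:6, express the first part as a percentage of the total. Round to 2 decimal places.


Total parts = 9 + 6 = 15
First part fraction = 9/15
Percentage = (9/15) * 100
= 0.6 * 100
= 60.00%

60.00


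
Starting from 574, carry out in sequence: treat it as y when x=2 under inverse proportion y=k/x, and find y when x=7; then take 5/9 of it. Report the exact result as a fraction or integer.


Start with 574.
Step 1: Inverse prop: k = (574)*2; new y = k/7 = 574*2/7 = 164
Step 2: Take 5/9: 164 * 5/9 = 820/9
Final result = 820/9

820/9


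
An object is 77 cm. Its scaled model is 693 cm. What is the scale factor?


Original length = 77 cm
Scaled length = 693 cm
Scale factor = 693 / 77
= 9

9


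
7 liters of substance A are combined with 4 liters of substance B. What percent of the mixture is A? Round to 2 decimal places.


Volume of A = 7 L
Volume of B = 4 L
Total volume = 7 + 4 = 11 L
Percentage of A = (7/11) * 100
= 63.64%

63.64


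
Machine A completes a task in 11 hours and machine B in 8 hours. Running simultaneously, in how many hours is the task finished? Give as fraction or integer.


Rate of A = 1/11 job per hour
Rate of B = 1/8 job per hour
Combined rate = 1/11 + 1/8
Find common denominator: (8 + 11)/(11*8) = 19/88
Combined rate = 19/88 job per hour
Time together = 1 / (19/88) = 88/19 hours

88/19


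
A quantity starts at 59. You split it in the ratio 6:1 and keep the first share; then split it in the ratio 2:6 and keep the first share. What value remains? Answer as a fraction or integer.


Start with 59.
Step 1: Split 6:1, first share = 59 * 6/7 = 354/7
Step 2: Split 2:6, first share = 354/7 * 2/8 = 177/14
Final result = 177/14

177/14


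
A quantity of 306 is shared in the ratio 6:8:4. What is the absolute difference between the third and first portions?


Total parts = 6 + 8 + 4 = 18
Value per part = 306 / 18 = 17
Shares: 6*17=102, 8*17=136, 4*17=68
Third share = 68, first share = 102
Difference = |68 - 102| = 34

34


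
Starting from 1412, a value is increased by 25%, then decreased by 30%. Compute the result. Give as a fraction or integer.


Start: 1412
Step 1: increase by 25% => multiply by 125/100
  1412 * 125/100 = 1765
Step 2: decrease by 30% => multiply by 70/100
  1765 * 70/100 = 2471/2
Final value = 2471/2

2471/2


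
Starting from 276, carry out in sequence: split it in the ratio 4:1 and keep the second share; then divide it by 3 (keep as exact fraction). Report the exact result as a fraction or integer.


Start with 276.
Step 1: Split 4:1, second share = 276 * 1/5 = 276/5
Step 2: Divide by 3: 276/5 / 3 = 92/5
Final result = 92/5

92/5


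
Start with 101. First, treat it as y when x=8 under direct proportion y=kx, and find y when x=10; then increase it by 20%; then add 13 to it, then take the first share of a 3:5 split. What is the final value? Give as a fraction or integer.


Start with 101.
Step 1: Direct prop: k = (101)/8; new y = k*10 = 101*10/8 = 505/4
Step 2: Increase by 20%: 505/4 * 120/100 = 303/2
Step 3: Add 13: 303/2+13=329/2; split 3:5 first = 329/2*3/8 = 987/16
Final result = 987/16

987/16


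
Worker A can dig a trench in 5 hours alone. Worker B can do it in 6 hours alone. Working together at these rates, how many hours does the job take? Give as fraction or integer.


Rate of A = 1/5 job per hour
Rate of B = 1/6 job per hour
Combined rate = 1/5 + 1/6
Find common denominator: (6 + 5)/(5*6) = 11/30
Combined rate = 11/30 job per hour
Time together = 1 / (11/30) = 30/11 hours

30/11


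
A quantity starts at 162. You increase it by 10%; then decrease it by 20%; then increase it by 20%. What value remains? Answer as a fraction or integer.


Start with 162.
Step 1: Increase by 10%: 162 * 110/100 = 891/5
Step 2: Decrease by 20%: 891/5 * 80/100 = 3564/25
Step 3: Increase by 20%: 3564/25 * 120/100 = 21384/125
Final result = 21384/125

21384/125


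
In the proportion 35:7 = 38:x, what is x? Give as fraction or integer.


Setting up: 35/7 = 38/x
Cross multiply: 35 * x = 7 * 38
35x = 266
x = 266/35
x = 38/5

38/5


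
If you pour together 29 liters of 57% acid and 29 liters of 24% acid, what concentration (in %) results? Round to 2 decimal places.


Solute in mixture 1 = 57% of 29 L = 29*57/100 = 1653/100 L
Solute in mixture 2 = 24% of 29 L = 29*24/100 = 174/25 L
Total solute = 1653/100 + 174/25 = 2349/100 L
Total volume = 29 + 29 = 58 L
Final concentration = 2349/100/58 * 100 = 40.50%

40.50


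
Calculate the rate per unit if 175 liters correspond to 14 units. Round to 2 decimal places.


Total liters = 175
Number of units = 14
Unit rate = 175 / 14
= 12.50 liters per unit

12.50


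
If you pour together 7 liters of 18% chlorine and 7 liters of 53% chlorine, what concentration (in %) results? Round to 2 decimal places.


Solute in mixture 1 = 18% of 7 L = 7*18/100 = 63/50 L
Solute in mixture 2 = 53% of 7 L = 7*53/100 = 371/100 L
Total solute = 63/50 + 371/100 = 497/100 L
Total volume = 7 + 7 = 14 L
Final concentration = 497/100/14 * 100 = 35.50%

35.50


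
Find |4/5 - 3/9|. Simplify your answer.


Simplify: 4/5 = 4/5 and 3/9 = 1/3
Find common denominator: LCD = 15
Convert: 12/15 and 5/15
Difference = |12 - 5|/15 = 7/15
Simplified = 7/15

7/15


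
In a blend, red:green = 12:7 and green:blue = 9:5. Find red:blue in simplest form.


Given a:b = 12:7 and b:c = 9:5
Make b consistent. Multiply first ratio by 9: a:b = 108:63
Multiply second ratio by 7: b:c = 63:35
Now b = 63 in both, so a:b:c = 108:63:35
Therefore a:c = 108:35
Simplify by GCD: a:c = 108:35

108:35


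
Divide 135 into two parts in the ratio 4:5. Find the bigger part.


Total parts = 4 + 5 = 9
Value per part = 135 / 9 = 15
First share = 4 * 15 = 60
Second share = 5 * 15 = 75
Larger share = 75

75


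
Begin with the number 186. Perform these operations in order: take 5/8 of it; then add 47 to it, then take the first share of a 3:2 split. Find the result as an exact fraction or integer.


Start with 186.
Step 1: Take 5/8: 186 * 5/8 = 465/4
Step 2: Add 47: 465/4+47=653/4; split 3:2 first = 653/4*3/5 = 1959/20
Final result = 1959/20

1959/20


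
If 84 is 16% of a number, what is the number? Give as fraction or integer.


Given: 84 is 16% of the whole
Set up: 84 = 16/100 * whole
whole = 84 * 100 / 16
whole = 8400 / 16
whole = 525

525


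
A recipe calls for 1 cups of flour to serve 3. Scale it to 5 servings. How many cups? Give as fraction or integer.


Original: 1 cups for 3 servings
Target servings = 5
Scaling factor = 5/3
New amount = 1 * 5/3
= 5/3
= 5/3 cups

5/3
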